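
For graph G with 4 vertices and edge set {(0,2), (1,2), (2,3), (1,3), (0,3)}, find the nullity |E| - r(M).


Cycle rank (nullity) = |E| - r(M) = |E| - (|V| - c).
|E| = 5, |V| = 4, c = 1.
Nullity = 5 - (4 - 1) = 5 - 3 = 2.

2


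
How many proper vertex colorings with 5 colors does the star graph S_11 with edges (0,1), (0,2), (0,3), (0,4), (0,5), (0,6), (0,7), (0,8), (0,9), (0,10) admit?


P(tree, k) = k * (k-1)^(10) for any tree on 11 vertices.
P(5) = 5 * 4^10 = 5 * 1048576 = 5242880.

5242880


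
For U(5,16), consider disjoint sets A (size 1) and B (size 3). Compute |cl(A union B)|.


|A union B| = 1 + 3 = 4 (disjoint).
In U(5,16), cl(S) = S if |S| < 5, else cl(S) = E.
Since 4 < 5, cl(A union B) = A union B.
|cl(A union B)| = 4.

4


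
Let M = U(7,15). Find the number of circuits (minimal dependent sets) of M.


In U(7,15), circuits are the (8)-element subsets.
Any set of 8 elements is dependent, and removing any one element gives
an independent set of size 7, so it is a minimal dependent set.
Number of circuits = C(15,8) = 15! / (8! * 7!) = 6435.

6435


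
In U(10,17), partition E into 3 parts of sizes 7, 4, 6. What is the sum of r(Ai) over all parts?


r(Ai) = min(|Ai|, 10) for each part.
Sum = min(7,10) + min(4,10) + min(6,10)
    = 7 + 4 + 6
    = 17.

17


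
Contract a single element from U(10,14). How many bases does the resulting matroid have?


Contracting e from U(10,14) gives U(9,13).
Bases of U(9,13) = C(13,9) = 13! / (9! * 4!) = 715.

715


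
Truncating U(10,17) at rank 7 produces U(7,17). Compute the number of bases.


Truncating U(10,17) to rank 7 gives U(7,17).
Bases of U(7,17) are all 7-element subsets of 17 elements.
Number of bases = (17 choose 7) = 19448.

19448


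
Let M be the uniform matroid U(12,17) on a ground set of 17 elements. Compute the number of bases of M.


Bases of U(12,17) are all 12-element subsets of the 17-element ground set.
Number of bases = C(17,12).
(17 choose 12) = 6188.

6188


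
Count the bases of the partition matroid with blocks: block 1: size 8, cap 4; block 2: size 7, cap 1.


A basis picks exactly ci elements from block i.
Number of bases = product of C(|Si|, ci).
= C(8,4) * C(7,1)
= 70 * 7
= 490.

490


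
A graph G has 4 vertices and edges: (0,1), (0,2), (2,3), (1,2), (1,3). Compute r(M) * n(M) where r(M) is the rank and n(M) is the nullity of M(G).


r(M) = |V| - c = 4 - 1 = 3.
nullity = |E| - r(M) = 5 - 3 = 2.
Product = 3 * 2 = 6.

6


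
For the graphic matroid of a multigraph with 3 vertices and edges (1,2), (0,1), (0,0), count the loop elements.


In a graphic matroid, a loop is a self-loop edge (u,u) with rank 0.
Examining all 3 edges for self-loops...
Self-loops found: (0,0)
Number of loops = 1.

1


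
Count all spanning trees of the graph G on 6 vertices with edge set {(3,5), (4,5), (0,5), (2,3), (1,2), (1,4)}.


By Kirchhoff's matrix tree theorem, the number of spanning trees equals
the determinant of any cofactor of the Laplacian matrix L.
G has 6 vertices and 6 edges.
Computing the (5 x 5) cofactor determinant gives 5.

5


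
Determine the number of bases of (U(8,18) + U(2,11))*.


(M1+M2)* = M1* + M2*.
M1* = U(10,18), bases: C(18,10) = 43758.
M2* = U(9,11), bases: C(11,9) = 55.
|B(M*)| = 43758 * 55 = 2406690.

2406690


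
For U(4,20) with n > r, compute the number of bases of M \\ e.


Deleting e from U(4,20) gives U(4,19) since n > r.
Bases of U(4,19) = C(19,4) = (19 * 18 * 17 * 16) / (1 * 2 * 3 * 4) = 3876.

3876


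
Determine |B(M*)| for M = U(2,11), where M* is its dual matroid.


The dual of U(r,n) is U(n-r, n) = U(9,11).
Bases of U(9,11) are all (9)-element subsets.
|B(M*)| = (11 choose 9) = 55.

55


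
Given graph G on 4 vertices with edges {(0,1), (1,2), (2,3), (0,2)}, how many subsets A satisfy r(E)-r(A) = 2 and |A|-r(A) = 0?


R(x,y) = sum over A in 2^E of x^(r(E)-r(A)) * y^(|A|-r(A)).
G has 4 vertices, 4 edges. r(E) = 3.
Enumerate all 2^4 = 16 subsets.
Count subsets with r(E)-r(A)=2 and |A|-r(A)=0: 4.

4


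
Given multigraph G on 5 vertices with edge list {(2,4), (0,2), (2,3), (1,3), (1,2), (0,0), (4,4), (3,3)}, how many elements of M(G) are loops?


In a graphic matroid, a loop is a self-loop edge (u,u) with rank 0.
Examining all 8 edges for self-loops...
Self-loops found: (0,0), (4,4), (3,3)
Number of loops = 3.

3


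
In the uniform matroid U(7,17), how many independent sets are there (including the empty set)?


Independent sets of U(7,17) are all subsets of size <= 7.
Count = C(17,0) + C(17,1) + C(17,2) + C(17,3) + C(17,4) + C(17,5) + C(17,6) + C(17,7)
     = 1 + 17 + 136 + 680 + 2380 + 6188 + 12376 + 19448
     = 41226.

41226


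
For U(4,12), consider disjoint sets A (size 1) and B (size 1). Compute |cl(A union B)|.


|A union B| = 1 + 1 = 2 (disjoint).
In U(4,12), cl(S) = S if |S| < 4, else cl(S) = E.
Since 2 < 4, cl(A union B) = A union B.
|cl(A union B)| = 2.

2


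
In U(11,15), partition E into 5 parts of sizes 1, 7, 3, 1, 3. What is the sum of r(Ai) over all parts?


r(Ai) = min(|Ai|, 11) for each part.
Sum = min(1,11) + min(7,11) + min(3,11) + min(1,11) + min(3,11)
    = 1 + 7 + 3 + 1 + 3
    = 15.

15


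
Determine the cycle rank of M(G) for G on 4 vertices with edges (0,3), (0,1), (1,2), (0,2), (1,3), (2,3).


Cycle rank (nullity) = |E| - r(M) = |E| - (|V| - c).
|E| = 6, |V| = 4, c = 1.
Nullity = 6 - (4 - 1) = 6 - 3 = 3.

3


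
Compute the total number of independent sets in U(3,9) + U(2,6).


For a direct sum, |I(M1+M2)| = |I(M1)| * |I(M2)|.
|I(U(3,9))| = sum C(9,k) for k=0..3 = 130.
|I(U(2,6))| = sum C(6,k) for k=0..2 = 22.
Total = 130 * 22 = 2860.

2860


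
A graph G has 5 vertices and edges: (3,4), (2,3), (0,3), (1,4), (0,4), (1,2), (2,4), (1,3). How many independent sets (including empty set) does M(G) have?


An independent set in a graphic matroid is an acyclic edge subset.
G has 5 vertices and 8 edges.
Enumerate all 2^8 = 256 subsets, checking for acyclicity.
Total independent sets = 128.

128


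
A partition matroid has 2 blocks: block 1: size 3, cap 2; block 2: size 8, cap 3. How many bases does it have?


A basis picks exactly ci elements from block i.
Number of bases = product of C(|Si|, ci).
= C(3,2) * C(8,3)
= 3 * 56
= 168.

168


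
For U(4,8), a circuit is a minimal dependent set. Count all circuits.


In U(4,8), circuits are the (5)-element subsets.
Any set of 5 elements is dependent, and removing any one element gives
an independent set of size 4, so it is a minimal dependent set.
Number of circuits = C(8,5) = 8! / (5! * 3!) = 56.

56


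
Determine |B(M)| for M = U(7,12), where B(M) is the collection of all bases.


Bases of U(7,12) are all 7-element subsets of the 12-element ground set.
Number of bases = C(12,7).
C(12,7) = 792.

792


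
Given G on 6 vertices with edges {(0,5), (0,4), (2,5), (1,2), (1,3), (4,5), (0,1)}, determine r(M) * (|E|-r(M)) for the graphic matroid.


r(M) = |V| - c = 6 - 1 = 5.
nullity = |E| - r(M) = 7 - 5 = 2.
Product = 5 * 2 = 10.

10


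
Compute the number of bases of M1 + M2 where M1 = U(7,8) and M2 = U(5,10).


Bases of a direct sum M1 + M2: |B| = |B(M1)| * |B(M2)|.
|B(U(7,8))| = C(8,7) = 8.
|B(U(5,10))| = C(10,5) = 252.
Total bases = 8 * 252 = 2016.

2016


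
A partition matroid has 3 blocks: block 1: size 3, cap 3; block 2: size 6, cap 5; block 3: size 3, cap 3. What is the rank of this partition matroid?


Rank of a partition matroid = sum of min(|Si|, ci) for each block.
= min(3,3) + min(6,5) + min(3,3)
= 3 + 5 + 3
= 11.

11


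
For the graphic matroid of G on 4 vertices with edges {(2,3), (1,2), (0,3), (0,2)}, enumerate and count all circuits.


A circuit in a graphic matroid = edge set of a simple cycle.
G has 4 vertices and 4 edges.
Enumerating all minimal edge subsets forming cycles...
Total circuits found: 1.

1


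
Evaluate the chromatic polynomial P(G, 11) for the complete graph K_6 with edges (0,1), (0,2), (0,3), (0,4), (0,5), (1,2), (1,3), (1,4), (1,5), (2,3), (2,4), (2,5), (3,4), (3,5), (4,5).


P(K_6, k) = k(k-1)(k-2)...(k-5).
P(11) = (11) * (10) * (9) * (8) * (7) * (6) = 332640.

332640


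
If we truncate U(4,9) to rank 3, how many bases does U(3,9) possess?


Truncating U(4,9) to rank 3 gives U(3,9).
Bases of U(3,9) are all 3-element subsets of 9 elements.
Number of bases = (9 choose 3) = 84.

84


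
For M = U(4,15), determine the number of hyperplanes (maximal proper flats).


Hyperplanes of U(4,15) are flats of rank 3.
In a uniform matroid, these are exactly the (3)-element subsets.
Count = C(15,3) = 15! / (3! * 12!) = 455.

455


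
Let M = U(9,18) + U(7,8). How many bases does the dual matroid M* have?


(M1+M2)* = M1* + M2*.
M1* = U(9,18), bases: C(18,9) = 48620.
M2* = U(1,8), bases: C(8,1) = 8.
|B(M*)| = 48620 * 8 = 388960.

388960


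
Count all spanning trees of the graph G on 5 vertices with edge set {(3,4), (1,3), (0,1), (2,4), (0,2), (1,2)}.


By Kirchhoff's matrix tree theorem, the number of spanning trees equals
the determinant of any cofactor of the Laplacian matrix L.
G has 5 vertices and 6 edges.
Computing the (4 x 4) cofactor determinant gives 11.

11


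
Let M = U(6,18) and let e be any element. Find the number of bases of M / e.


Contracting e from U(6,18) gives U(5,17).
Bases of U(5,17) = C(17,5) = 17! / (5! * 12!) = 6188.

6188


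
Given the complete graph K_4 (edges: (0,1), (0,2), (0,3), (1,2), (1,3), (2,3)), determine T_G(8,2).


T(K_4; x,y) = x^3 + 3x^2 + 4xy + 2x + y^3 + 3y^2 + 2y.
Substituting x=8, y=2:
= 512 + 192 + 64 + 16 + 8 + 12 + 4
= 808.

808


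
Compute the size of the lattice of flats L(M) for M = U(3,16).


Flats of U(3,16): every subset of size < 3 is a flat, plus E itself.
Count = (16 choose 0) + (16 choose 1) + (16 choose 2) + 1
     = 1 + 16 + 120 + 1
     = 138.

138


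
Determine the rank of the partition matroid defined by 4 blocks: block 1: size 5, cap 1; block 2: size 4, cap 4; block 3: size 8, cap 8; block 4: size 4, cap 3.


Rank of a partition matroid = sum of min(|Si|, ci) for each block.
= min(5,1) + min(4,4) + min(8,8) + min(4,3)
= 1 + 4 + 8 + 3
= 16.

16


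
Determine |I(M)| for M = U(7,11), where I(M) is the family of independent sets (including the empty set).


Independent sets of U(7,11) are all subsets of size <= 7.
Count = (11 choose 0) + (11 choose 1) + (11 choose 2) + (11 choose 3) + (11 choose 4) + (11 choose 5) + (11 choose 6) + (11 choose 7)
     = 1 + 11 + 55 + 165 + 330 + 462 + 462 + 330
     = 1816.

1816


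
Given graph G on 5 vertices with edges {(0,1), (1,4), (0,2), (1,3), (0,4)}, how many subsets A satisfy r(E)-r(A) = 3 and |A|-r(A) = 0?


R(x,y) = sum over A in 2^E of x^(r(E)-r(A)) * y^(|A|-r(A)).
G has 5 vertices, 5 edges. r(E) = 4.
Enumerate all 2^5 = 32 subsets.
Count subsets with r(E)-r(A)=3 and |A|-r(A)=0: 5.

5


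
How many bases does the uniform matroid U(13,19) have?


Bases of U(13,19) are all 13-element subsets of the 19-element ground set.
Number of bases = C(19,13).
(19 choose 13) = 27132.

27132


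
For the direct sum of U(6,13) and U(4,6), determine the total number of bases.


Bases of a direct sum M1 + M2: |B| = |B(M1)| * |B(M2)|.
|B(U(6,13))| = C(13,6) = 1716.
|B(U(4,6))| = C(6,4) = 15.
Total bases = 1716 * 15 = 25740.

25740


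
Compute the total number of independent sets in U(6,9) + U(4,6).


For a direct sum, |I(M1+M2)| = |I(M1)| * |I(M2)|.
|I(U(6,9))| = sum C(9,k) for k=0..6 = 466.
|I(U(4,6))| = sum C(6,k) for k=0..4 = 57.
Total = 466 * 57 = 26562.

26562


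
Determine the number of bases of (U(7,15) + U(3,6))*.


(M1+M2)* = M1* + M2*.
M1* = U(8,15), bases: C(15,8) = 6435.
M2* = U(3,6), bases: C(6,3) = 20.
|B(M*)| = 6435 * 20 = 128700.

128700


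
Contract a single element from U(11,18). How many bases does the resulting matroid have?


Contracting e from U(11,18) gives U(10,17).
Bases of U(10,17) = C(17,10) = 17! / (10! * 7!) = 19448.

19448


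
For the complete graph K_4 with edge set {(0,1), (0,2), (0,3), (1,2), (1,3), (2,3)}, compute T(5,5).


T(K_4; x,y) = x^3 + 3x^2 + 4xy + 2x + y^3 + 3y^2 + 2y.
Substituting x=5, y=5:
= 125 + 75 + 100 + 10 + 125 + 75 + 10
= 520.

520


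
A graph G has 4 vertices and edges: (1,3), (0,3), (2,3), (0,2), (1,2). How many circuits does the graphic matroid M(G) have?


A circuit in a graphic matroid = edge set of a simple cycle.
G has 4 vertices and 5 edges.
Enumerating all minimal edge subsets forming cycles...
Total circuits found: 3.

3


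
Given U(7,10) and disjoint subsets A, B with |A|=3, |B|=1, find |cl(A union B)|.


|A union B| = 3 + 1 = 4 (disjoint).
In U(7,10), cl(S) = S if |S| < 7, else cl(S) = E.
Since 4 < 7, cl(A union B) = A union B.
|cl(A union B)| = 4.

4


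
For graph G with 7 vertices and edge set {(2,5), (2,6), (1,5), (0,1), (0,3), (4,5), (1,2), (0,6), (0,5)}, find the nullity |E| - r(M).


Cycle rank (nullity) = |E| - r(M) = |E| - (|V| - c).
|E| = 9, |V| = 7, c = 1.
Nullity = 9 - (7 - 1) = 9 - 6 = 3.

3


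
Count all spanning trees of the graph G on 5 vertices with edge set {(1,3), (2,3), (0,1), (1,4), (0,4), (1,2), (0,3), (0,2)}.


By Kirchhoff's matrix tree theorem, the number of spanning trees equals
the determinant of any cofactor of the Laplacian matrix L.
G has 5 vertices and 8 edges.
Computing the (4 x 4) cofactor determinant gives 40.

40


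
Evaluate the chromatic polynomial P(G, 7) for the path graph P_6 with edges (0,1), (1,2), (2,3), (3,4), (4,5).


P(P_6, k) = k * (k-1)^(5).
P(7) = 7 * 6^5 = 7 * 7776 = 54432.

54432


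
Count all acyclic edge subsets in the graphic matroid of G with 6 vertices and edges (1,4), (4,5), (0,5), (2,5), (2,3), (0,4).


An independent set in a graphic matroid is an acyclic edge subset.
G has 6 vertices and 6 edges.
Enumerate all 2^6 = 64 subsets, checking for acyclicity.
Total independent sets = 56.

56


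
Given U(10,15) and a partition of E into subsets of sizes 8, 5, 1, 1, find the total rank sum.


r(Ai) = min(|Ai|, 10) for each part.
Sum = min(8,10) + min(5,10) + min(1,10) + min(1,10)
    = 8 + 5 + 1 + 1
    = 15.

15


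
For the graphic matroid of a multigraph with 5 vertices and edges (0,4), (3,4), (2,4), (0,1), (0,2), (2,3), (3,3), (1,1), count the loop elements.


In a graphic matroid, a loop is a self-loop edge (u,u) with rank 0.
Examining all 8 edges for self-loops...
Self-loops found: (3,3), (1,1)
Number of loops = 2.

2


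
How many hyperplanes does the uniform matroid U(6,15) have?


Hyperplanes of U(6,15) are flats of rank 5.
In a uniform matroid, these are exactly the (5)-element subsets.
Count = C(15,5) = 15! / (5! * 10!) = 3003.

3003


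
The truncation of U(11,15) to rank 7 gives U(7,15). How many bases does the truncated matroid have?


Truncating U(11,15) to rank 7 gives U(7,15).
Bases of U(7,15) are all 7-element subsets of 15 elements.
Number of bases = (15 choose 7) = 6435.

6435


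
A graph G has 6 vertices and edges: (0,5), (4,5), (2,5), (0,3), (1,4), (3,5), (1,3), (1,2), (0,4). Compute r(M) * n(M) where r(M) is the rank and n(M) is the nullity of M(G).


r(M) = |V| - c = 6 - 1 = 5.
nullity = |E| - r(M) = 9 - 5 = 4.
Product = 5 * 4 = 20.

20


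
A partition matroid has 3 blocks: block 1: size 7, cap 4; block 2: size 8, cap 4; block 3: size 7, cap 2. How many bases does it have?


A basis picks exactly ci elements from block i.
Number of bases = product of C(|Si|, ci).
= C(7,4) * C(8,4) * C(7,2)
= 35 * 70 * 21
= 51450.

51450


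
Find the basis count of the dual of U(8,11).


The dual of U(r,n) is U(n-r, n) = U(3,11).
Bases of U(3,11) are all (3)-element subsets.
|B(M*)| = C(11,3) = (11 * 10 * 9) / (1 * 2 * 3) = 165.

165


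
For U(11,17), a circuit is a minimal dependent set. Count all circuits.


In U(11,17), circuits are the (12)-element subsets.
Any set of 12 elements is dependent, and removing any one element gives
an independent set of size 11, so it is a minimal dependent set.
Number of circuits = C(17,12) = 6188.

6188


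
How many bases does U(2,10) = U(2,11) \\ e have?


Deleting e from U(2,11) gives U(2,10) since n > r.
Bases of U(2,10) = C(10,2) = (10 * 9) / (1 * 2) = 45.

45


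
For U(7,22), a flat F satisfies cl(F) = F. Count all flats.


Flats of U(7,22): every subset of size < 7 is a flat, plus E itself.
Count = (22 choose 0) + (22 choose 1) + (22 choose 2) + (22 choose 3) + (22 choose 4) + (22 choose 5) + (22 choose 6) + 1
     = 1 + 22 + 231 + 1540 + 7315 + 26334 + 74613 + 1
     = 110057.

110057


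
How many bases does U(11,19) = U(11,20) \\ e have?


Deleting e from U(11,20) gives U(11,19) since n > r.
Bases of U(11,19) = C(19,11) = 19! / (11! * 8!) = 75582.

75582


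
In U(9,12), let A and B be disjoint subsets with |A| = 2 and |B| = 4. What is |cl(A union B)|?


|A union B| = 2 + 4 = 6 (disjoint).
In U(9,12), cl(S) = S if |S| < 9, else cl(S) = E.
Since 6 < 9, cl(A union B) = A union B.
|cl(A union B)| = 6.

6


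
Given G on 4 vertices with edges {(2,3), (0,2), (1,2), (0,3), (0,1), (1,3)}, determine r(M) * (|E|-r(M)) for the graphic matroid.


r(M) = |V| - c = 4 - 1 = 3.
nullity = |E| - r(M) = 6 - 3 = 3.
Product = 3 * 3 = 9.

9


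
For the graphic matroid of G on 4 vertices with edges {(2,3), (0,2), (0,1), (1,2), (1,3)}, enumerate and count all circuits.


A circuit in a graphic matroid = edge set of a simple cycle.
G has 4 vertices and 5 edges.
Enumerating all minimal edge subsets forming cycles...
Total circuits found: 3.

3


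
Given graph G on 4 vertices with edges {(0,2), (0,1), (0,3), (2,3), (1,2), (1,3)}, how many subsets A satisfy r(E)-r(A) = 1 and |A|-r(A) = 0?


R(x,y) = sum over A in 2^E of x^(r(E)-r(A)) * y^(|A|-r(A)).
G has 4 vertices, 6 edges. r(E) = 3.
Enumerate all 2^6 = 64 subsets.
Count subsets with r(E)-r(A)=1 and |A|-r(A)=0: 15.

15


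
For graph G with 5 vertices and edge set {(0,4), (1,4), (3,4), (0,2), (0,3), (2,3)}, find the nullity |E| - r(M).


Cycle rank (nullity) = |E| - r(M) = |E| - (|V| - c).
|E| = 6, |V| = 5, c = 1.
Nullity = 6 - (5 - 1) = 6 - 4 = 2.

2


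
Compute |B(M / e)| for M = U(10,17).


Contracting e from U(10,17) gives U(9,16).
Bases of U(9,16) = (16 choose 9) = 11440.

11440


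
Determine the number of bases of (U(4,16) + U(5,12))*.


(M1+M2)* = M1* + M2*.
M1* = U(12,16), bases: C(16,12) = 1820.
M2* = U(7,12), bases: C(12,7) = 792.
|B(M*)| = 1820 * 792 = 1441440.

1441440


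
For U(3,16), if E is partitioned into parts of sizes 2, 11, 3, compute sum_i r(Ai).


r(Ai) = min(|Ai|, 3) for each part.
Sum = min(2,3) + min(11,3) + min(3,3)
    = 2 + 3 + 3
    = 8.

8


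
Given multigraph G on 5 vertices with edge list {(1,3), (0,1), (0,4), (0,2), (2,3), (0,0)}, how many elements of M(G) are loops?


In a graphic matroid, a loop is a self-loop edge (u,u) with rank 0.
Examining all 6 edges for self-loops...
Self-loops found: (0,0)
Number of loops = 1.

1


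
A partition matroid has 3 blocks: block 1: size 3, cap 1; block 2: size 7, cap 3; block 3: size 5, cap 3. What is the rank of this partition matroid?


Rank of a partition matroid = sum of min(|Si|, ci) for each block.
= min(3,1) + min(7,3) + min(5,3)
= 1 + 3 + 3
= 7.

7


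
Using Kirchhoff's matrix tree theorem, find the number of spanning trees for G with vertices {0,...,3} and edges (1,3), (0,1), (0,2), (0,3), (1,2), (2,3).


By Kirchhoff's matrix tree theorem, the number of spanning trees equals
the determinant of any cofactor of the Laplacian matrix L.
G has 4 vertices and 6 edges.
Computing the (3 x 3) cofactor determinant gives 16.

16


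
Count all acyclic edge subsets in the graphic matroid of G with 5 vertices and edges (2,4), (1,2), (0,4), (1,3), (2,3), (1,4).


An independent set in a graphic matroid is an acyclic edge subset.
G has 5 vertices and 6 edges.
Enumerate all 2^6 = 64 subsets, checking for acyclicity.
Total independent sets = 48.

48


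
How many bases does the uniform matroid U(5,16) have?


Bases of U(5,16) are all 5-element subsets of the 16-element ground set.
Number of bases = C(16,5).
C(16,5) = 16! / (5! * 11!) = 4368.

4368


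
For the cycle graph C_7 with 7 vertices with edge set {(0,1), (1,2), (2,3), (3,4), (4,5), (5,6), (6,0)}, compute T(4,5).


T(C_7; x,y) = x + x^2 + ... + x^(6) + y.
T(4,5) = 4^1 + 4^2 + 4^3 + 4^4 + 4^5 + 4^6 + 5
= 4 + 16 + 64 + 256 + 1024 + 4096 + 5
= 5465.

5465


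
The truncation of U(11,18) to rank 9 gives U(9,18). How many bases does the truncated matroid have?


Truncating U(11,18) to rank 9 gives U(9,18).
Bases of U(9,18) are all 9-element subsets of 18 elements.
Number of bases = C(18,9) = 48620.

48620


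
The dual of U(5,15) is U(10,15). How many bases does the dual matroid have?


The dual of U(r,n) is U(n-r, n) = U(10,15).
Bases of U(10,15) are all (10)-element subsets.
|B(M*)| = (15 choose 10) = 3003.

3003


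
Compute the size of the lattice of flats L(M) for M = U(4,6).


Flats of U(4,6): every subset of size < 4 is a flat, plus E itself.
Count = (6 choose 0) + (6 choose 1) + (6 choose 2) + (6 choose 3) + 1
     = 1 + 6 + 15 + 20 + 1
     = 43.

43


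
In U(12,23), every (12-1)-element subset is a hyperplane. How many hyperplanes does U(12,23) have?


Hyperplanes of U(12,23) are flats of rank 11.
In a uniform matroid, these are exactly the (11)-element subsets.
Count = C(23,11) = 23! / (11! * 12!) = 1352078.

1352078


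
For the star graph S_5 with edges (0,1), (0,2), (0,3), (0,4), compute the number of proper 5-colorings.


P(tree, k) = k * (k-1)^(4) for any tree on 5 vertices.
P(5) = 5 * 4^4 = 5 * 256 = 1280.

1280


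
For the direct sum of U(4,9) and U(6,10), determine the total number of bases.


Bases of a direct sum M1 + M2: |B| = |B(M1)| * |B(M2)|.
|B(U(4,9))| = C(9,4) = 126.
|B(U(6,10))| = C(10,6) = 210.
Total bases = 126 * 210 = 26460.

26460


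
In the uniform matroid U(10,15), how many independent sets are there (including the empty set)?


Independent sets of U(10,15) are all subsets of size <= 10.
Count = (15 choose 0) + (15 choose 1) + (15 choose 2) + (15 choose 3) + (15 choose 4) + (15 choose 5) + (15 choose 6) + (15 choose 7) + (15 choose 8) + (15 choose 9) + (15 choose 10)
     = 1 + 15 + 105 + 455 + 1365 + 3003 + 5005 + 6435 + 6435 + 5005 + 3003
     = 30827.

30827


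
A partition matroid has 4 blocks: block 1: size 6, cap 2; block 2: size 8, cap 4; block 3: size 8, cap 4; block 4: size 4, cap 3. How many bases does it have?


A basis picks exactly ci elements from block i.
Number of bases = product of C(|Si|, ci).
= C(6,2) * C(8,4) * C(8,4) * C(4,3)
= 15 * 70 * 70 * 4
= 294000.

294000


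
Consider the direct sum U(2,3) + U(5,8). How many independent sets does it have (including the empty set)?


For a direct sum, |I(M1+M2)| = |I(M1)| * |I(M2)|.
|I(U(2,3))| = sum C(3,k) for k=0..2 = 7.
|I(U(5,8))| = sum C(8,k) for k=0..5 = 219.
Total = 7 * 219 = 1533.

1533


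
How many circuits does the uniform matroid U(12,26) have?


In U(12,26), circuits are the (13)-element subsets.
Any set of 13 elements is dependent, and removing any one element gives
an independent set of size 12, so it is a minimal dependent set.
Number of circuits = C(26,13) = 26! / (13! * 13!) = 10400600.

10400600


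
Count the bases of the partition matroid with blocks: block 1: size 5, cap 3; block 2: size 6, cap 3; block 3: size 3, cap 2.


A basis picks exactly ci elements from block i.
Number of bases = product of C(|Si|, ci).
= C(5,3) * C(6,3) * C(3,2)
= 10 * 20 * 3
= 600.

600


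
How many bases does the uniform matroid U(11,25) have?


Bases of U(11,25) are all 11-element subsets of the 25-element ground set.
Number of bases = C(25,11).
C(25,11) = 25! / (11! * 14!) = 4457400.

4457400


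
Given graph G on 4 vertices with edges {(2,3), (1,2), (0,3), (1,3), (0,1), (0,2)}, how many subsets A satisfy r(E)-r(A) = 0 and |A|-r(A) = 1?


R(x,y) = sum over A in 2^E of x^(r(E)-r(A)) * y^(|A|-r(A)).
G has 4 vertices, 6 edges. r(E) = 3.
Enumerate all 2^6 = 64 subsets.
Count subsets with r(E)-r(A)=0 and |A|-r(A)=1: 15.

15


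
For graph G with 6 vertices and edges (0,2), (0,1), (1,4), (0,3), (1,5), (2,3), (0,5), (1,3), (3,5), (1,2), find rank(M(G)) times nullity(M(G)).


r(M) = |V| - c = 6 - 1 = 5.
nullity = |E| - r(M) = 10 - 5 = 5.
Product = 5 * 5 = 25.

25


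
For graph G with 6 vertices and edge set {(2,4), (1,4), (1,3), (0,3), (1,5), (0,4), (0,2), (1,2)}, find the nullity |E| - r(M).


Cycle rank (nullity) = |E| - r(M) = |E| - (|V| - c).
|E| = 8, |V| = 6, c = 1.
Nullity = 8 - (6 - 1) = 8 - 5 = 3.

3


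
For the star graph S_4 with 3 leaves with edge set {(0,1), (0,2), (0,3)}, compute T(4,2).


A star on 4 vertices is a tree with 3 edges.
T(x,y) = x^(3) for any tree.
T(4,2) = 4^3 = 64.

64


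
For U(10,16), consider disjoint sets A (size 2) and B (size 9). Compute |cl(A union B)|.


|A union B| = 2 + 9 = 11 (disjoint).
In U(10,16), cl(S) = S if |S| < 10, else cl(S) = E.
Since 11 >= 10, cl(A union B) = E.
|cl(A union B)| = 16.

16


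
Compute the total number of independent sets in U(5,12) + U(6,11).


For a direct sum, |I(M1+M2)| = |I(M1)| * |I(M2)|.
|I(U(5,12))| = sum C(12,k) for k=0..5 = 1586.
|I(U(6,11))| = sum C(11,k) for k=0..6 = 1486.
Total = 1586 * 1486 = 2356796.

2356796


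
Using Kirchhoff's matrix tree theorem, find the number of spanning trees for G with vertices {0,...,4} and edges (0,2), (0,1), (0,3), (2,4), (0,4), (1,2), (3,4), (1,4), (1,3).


By Kirchhoff's matrix tree theorem, the number of spanning trees equals
the determinant of any cofactor of the Laplacian matrix L.
G has 5 vertices and 9 edges.
Computing the (4 x 4) cofactor determinant gives 75.

75


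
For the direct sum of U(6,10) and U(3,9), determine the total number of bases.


Bases of a direct sum M1 + M2: |B| = |B(M1)| * |B(M2)|.
|B(U(6,10))| = C(10,6) = 210.
|B(U(3,9))| = C(9,3) = 84.
Total bases = 210 * 84 = 17640.

17640


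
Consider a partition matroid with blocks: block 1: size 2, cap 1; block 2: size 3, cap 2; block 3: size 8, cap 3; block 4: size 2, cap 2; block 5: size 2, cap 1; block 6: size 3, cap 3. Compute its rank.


Rank of a partition matroid = sum of min(|Si|, ci) for each block.
= min(2,1) + min(3,2) + min(8,3) + min(2,2) + min(2,1) + min(3,3)
= 1 + 2 + 3 + 2 + 1 + 3
= 12.

12


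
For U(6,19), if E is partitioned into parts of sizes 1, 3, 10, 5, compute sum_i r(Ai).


r(Ai) = min(|Ai|, 6) for each part.
Sum = min(1,6) + min(3,6) + min(10,6) + min(5,6)
    = 1 + 3 + 6 + 5
    = 15.

15


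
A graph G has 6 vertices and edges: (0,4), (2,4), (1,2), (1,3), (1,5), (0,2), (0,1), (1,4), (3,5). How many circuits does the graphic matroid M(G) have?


A circuit in a graphic matroid = edge set of a simple cycle.
G has 6 vertices and 9 edges.
Enumerating all minimal edge subsets forming cycles...
Total circuits found: 8.

8


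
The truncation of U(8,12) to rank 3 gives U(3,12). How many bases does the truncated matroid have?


Truncating U(8,12) to rank 3 gives U(3,12).
Bases of U(3,12) are all 3-element subsets of 12 elements.
Number of bases = C(12,3) = 12! / (3! * 9!) = 220.

220


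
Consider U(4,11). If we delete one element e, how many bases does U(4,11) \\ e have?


Deleting e from U(4,11) gives U(4,10) since n > r.
Bases of U(4,10) = C(10,4) = (10 * 9 * 8 * 7) / (1 * 2 * 3 * 4) = 210.

210


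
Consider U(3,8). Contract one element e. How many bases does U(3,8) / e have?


Contracting e from U(3,8) gives U(2,7).
Bases of U(2,7) = C(7,2) = 7! / (2! * 5!) = 21.

21


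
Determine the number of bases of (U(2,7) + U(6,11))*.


(M1+M2)* = M1* + M2*.
M1* = U(5,7), bases: C(7,5) = 21.
M2* = U(5,11), bases: C(11,5) = 462.
|B(M*)| = 21 * 462 = 9702.

9702


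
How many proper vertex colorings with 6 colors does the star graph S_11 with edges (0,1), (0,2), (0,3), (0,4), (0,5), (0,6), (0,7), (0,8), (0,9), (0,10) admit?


P(tree, k) = k * (k-1)^(10) for any tree on 11 vertices.
P(6) = 6 * 5^10 = 6 * 9765625 = 58593750.

58593750


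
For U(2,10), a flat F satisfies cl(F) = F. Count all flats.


Flats of U(2,10): every subset of size < 2 is a flat, plus E itself.
Count = C(10,0) + C(10,1) + 1
     = 1 + 10 + 1
     = 12.

12


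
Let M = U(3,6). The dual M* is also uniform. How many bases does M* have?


The dual of U(r,n) is U(n-r, n) = U(3,6).
Bases of U(3,6) are all (3)-element subsets.
|B(M*)| = (6 choose 3) = 20.

20


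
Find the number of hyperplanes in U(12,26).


Hyperplanes of U(12,26) are flats of rank 11.
In a uniform matroid, these are exactly the (11)-element subsets.
Count = C(26,11) = 7726160.

7726160


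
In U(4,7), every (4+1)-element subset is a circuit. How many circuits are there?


In U(4,7), circuits are the (5)-element subsets.
Any set of 5 elements is dependent, and removing any one element gives
an independent set of size 4, so it is a minimal dependent set.
Number of circuits = (7 choose 5) = 21.

21


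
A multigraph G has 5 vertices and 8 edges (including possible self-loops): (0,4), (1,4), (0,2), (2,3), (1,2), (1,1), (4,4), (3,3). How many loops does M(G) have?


In a graphic matroid, a loop is a self-loop edge (u,u) with rank 0.
Examining all 8 edges for self-loops...
Self-loops found: (1,1), (4,4), (3,3)
Number of loops = 3.

3


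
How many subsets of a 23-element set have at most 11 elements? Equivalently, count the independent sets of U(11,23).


Independent sets of U(11,23) are all subsets of size <= 11.
Count = (23 choose 0) + (23 choose 1) + (23 choose 2) + (23 choose 3) + (23 choose 4) + (23 choose 5) + (23 choose 6) + (23 choose 7) + (23 choose 8) + (23 choose 9) + (23 choose 10) + (23 choose 11)
     = 1 + 23 + 253 + 1771 + 8855 + 33649 + 100947 + 245157 + 490314 + 817190 + 1144066 + 1352078
     = 4194304.

4194304


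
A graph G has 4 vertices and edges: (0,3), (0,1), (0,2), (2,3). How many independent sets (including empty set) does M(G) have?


An independent set in a graphic matroid is an acyclic edge subset.
G has 4 vertices and 4 edges.
Enumerate all 2^4 = 16 subsets, checking for acyclicity.
Total independent sets = 14.

14


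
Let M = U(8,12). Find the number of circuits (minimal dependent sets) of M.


In U(8,12), circuits are the (9)-element subsets.
Any set of 9 elements is dependent, and removing any one element gives
an independent set of size 8, so it is a minimal dependent set.
Number of circuits = (12 choose 9) = 220.

220


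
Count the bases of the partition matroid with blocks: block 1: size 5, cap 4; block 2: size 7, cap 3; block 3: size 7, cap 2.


A basis picks exactly ci elements from block i.
Number of bases = product of C(|Si|, ci).
= C(5,4) * C(7,3) * C(7,2)
= 5 * 35 * 21
= 3675.

3675


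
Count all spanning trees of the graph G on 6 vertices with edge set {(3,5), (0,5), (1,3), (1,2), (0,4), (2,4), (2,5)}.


By Kirchhoff's matrix tree theorem, the number of spanning trees equals
the determinant of any cofactor of the Laplacian matrix L.
G has 6 vertices and 7 edges.
Computing the (5 x 5) cofactor determinant gives 15.

15


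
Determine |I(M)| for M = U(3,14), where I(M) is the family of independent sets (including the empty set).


Independent sets of U(3,14) are all subsets of size <= 3.
Count = C(14,0) + C(14,1) + C(14,2) + C(14,3)
     = 1 + 14 + 91 + 364
     = 470.

470


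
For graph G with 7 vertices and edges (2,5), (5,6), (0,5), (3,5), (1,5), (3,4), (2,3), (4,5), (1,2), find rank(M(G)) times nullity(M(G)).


r(M) = |V| - c = 7 - 1 = 6.
nullity = |E| - r(M) = 9 - 6 = 3.
Product = 6 * 3 = 18.

18


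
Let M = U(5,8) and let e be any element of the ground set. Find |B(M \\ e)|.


Deleting e from U(5,8) gives U(5,7) since n > r.
Bases of U(5,7) = (7 choose 5) = 21.

21


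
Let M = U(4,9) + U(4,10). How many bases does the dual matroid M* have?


(M1+M2)* = M1* + M2*.
M1* = U(5,9), bases: C(9,5) = 126.
M2* = U(6,10), bases: C(10,6) = 210.
|B(M*)| = 126 * 210 = 26460.

26460


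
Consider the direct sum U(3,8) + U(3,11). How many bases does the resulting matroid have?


Bases of a direct sum M1 + M2: |B| = |B(M1)| * |B(M2)|.
|B(U(3,8))| = C(8,3) = 56.
|B(U(3,11))| = C(11,3) = 165.
Total bases = 56 * 165 = 9240.

9240


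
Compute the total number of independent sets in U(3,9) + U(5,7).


For a direct sum, |I(M1+M2)| = |I(M1)| * |I(M2)|.
|I(U(3,9))| = sum C(9,k) for k=0..3 = 130.
|I(U(5,7))| = sum C(7,k) for k=0..5 = 120.
Total = 130 * 120 = 15600.

15600


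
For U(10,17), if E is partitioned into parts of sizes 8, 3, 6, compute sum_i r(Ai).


r(Ai) = min(|Ai|, 10) for each part.
Sum = min(8,10) + min(3,10) + min(6,10)
    = 8 + 3 + 6
    = 17.

17


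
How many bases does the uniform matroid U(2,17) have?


Bases of U(2,17) are all 2-element subsets of the 17-element ground set.
Number of bases = C(17,2).
C(17,2) = (17 * 16) / (1 * 2) = 136.

136


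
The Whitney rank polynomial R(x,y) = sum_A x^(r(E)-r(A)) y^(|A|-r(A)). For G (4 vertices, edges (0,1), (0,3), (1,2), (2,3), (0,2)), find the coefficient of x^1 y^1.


R(x,y) = sum over A in 2^E of x^(r(E)-r(A)) * y^(|A|-r(A)).
G has 4 vertices, 5 edges. r(E) = 3.
Enumerate all 2^5 = 32 subsets.
Count subsets with r(E)-r(A)=1 and |A|-r(A)=1: 2.

2


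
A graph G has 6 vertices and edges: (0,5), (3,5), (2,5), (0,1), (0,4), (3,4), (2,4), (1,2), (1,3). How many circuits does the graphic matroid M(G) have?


A circuit in a graphic matroid = edge set of a simple cycle.
G has 6 vertices and 9 edges.
Enumerating all minimal edge subsets forming cycles...
Total circuits found: 15.

15


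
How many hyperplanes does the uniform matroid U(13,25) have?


Hyperplanes of U(13,25) are flats of rank 12.
In a uniform matroid, these are exactly the (12)-element subsets.
Count = C(25,12) = 5200300.

5200300


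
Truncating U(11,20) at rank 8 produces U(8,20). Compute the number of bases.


Truncating U(11,20) to rank 8 gives U(8,20).
Bases of U(8,20) are all 8-element subsets of 20 elements.
Number of bases = (20 choose 8) = 125970.

125970


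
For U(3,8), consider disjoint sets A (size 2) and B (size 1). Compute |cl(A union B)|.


|A union B| = 2 + 1 = 3 (disjoint).
In U(3,8), cl(S) = S if |S| < 3, else cl(S) = E.
Since 3 >= 3, cl(A union B) = E.
|cl(A union B)| = 8.

8


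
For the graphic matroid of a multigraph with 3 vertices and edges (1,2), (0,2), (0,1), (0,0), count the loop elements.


In a graphic matroid, a loop is a self-loop edge (u,u) with rank 0.
Examining all 4 edges for self-loops...
Self-loops found: (0,0)
Number of loops = 1.

1


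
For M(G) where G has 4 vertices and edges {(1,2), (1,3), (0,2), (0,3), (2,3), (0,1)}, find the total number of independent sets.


An independent set in a graphic matroid is an acyclic edge subset.
G has 4 vertices and 6 edges.
Enumerate all 2^6 = 64 subsets, checking for acyclicity.
Total independent sets = 38.

38


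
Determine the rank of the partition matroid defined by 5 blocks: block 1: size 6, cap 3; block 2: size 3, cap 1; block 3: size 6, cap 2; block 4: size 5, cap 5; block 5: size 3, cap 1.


Rank of a partition matroid = sum of min(|Si|, ci) for each block.
= min(6,3) + min(3,1) + min(6,2) + min(5,5) + min(3,1)
= 3 + 1 + 2 + 5 + 1
= 12.

12


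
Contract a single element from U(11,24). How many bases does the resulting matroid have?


Contracting e from U(11,24) gives U(10,23).
Bases of U(10,23) = (23 choose 10) = 1144066.

1144066


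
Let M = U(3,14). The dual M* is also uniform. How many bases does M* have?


The dual of U(r,n) is U(n-r, n) = U(11,14).
Bases of U(11,14) are all (11)-element subsets.
|B(M*)| = C(14,11) = 364.

364


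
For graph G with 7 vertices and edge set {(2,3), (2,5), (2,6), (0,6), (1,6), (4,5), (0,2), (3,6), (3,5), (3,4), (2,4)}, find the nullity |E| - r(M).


Cycle rank (nullity) = |E| - r(M) = |E| - (|V| - c).
|E| = 11, |V| = 7, c = 1.
Nullity = 11 - (7 - 1) = 11 - 6 = 5.

5


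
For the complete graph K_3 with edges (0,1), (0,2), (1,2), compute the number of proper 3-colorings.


P(K_3, k) = k(k-1)(k-2)...(k-2).
P(3) = (3) * (2) * (1) = 6.

6


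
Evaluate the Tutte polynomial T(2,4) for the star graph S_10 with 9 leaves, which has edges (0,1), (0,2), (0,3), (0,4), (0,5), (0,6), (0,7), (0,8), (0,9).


A star on 10 vertices is a tree with 9 edges.
T(x,y) = x^(9) for any tree.
T(2,4) = 2^9 = 512.

512


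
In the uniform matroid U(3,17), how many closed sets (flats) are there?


Flats of U(3,17): every subset of size < 3 is a flat, plus E itself.
Count = (17 choose 0) + (17 choose 1) + (17 choose 2) + 1
     = 1 + 17 + 136 + 1
     = 155.

155


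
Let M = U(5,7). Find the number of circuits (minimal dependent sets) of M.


In U(5,7), circuits are the (6)-element subsets.
Any set of 6 elements is dependent, and removing any one element gives
an independent set of size 5, so it is a minimal dependent set.
Number of circuits = C(7,6) = 7! / (6! * 1!) = 7.

7


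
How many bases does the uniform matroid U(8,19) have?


Bases of U(8,19) are all 8-element subsets of the 19-element ground set.
Number of bases = C(19,8).
(19 choose 8) = 75582.

75582


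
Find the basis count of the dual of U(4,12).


The dual of U(r,n) is U(n-r, n) = U(8,12).
Bases of U(8,12) are all (8)-element subsets.
|B(M*)| = (12 choose 8) = 495.

495


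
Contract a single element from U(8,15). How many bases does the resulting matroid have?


Contracting e from U(8,15) gives U(7,14).
Bases of U(7,14) = C(14,7) = 14! / (7! * 7!) = 3432.

3432


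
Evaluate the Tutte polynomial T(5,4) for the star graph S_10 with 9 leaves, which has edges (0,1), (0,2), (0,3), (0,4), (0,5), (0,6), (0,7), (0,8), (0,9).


A star on 10 vertices is a tree with 9 edges.
T(x,y) = x^(9) for any tree.
T(5,4) = 5^9 = 1953125.

1953125


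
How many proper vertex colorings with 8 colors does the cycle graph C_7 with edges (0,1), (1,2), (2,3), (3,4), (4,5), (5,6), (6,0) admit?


P(C_7, k) = (k-1)^7 + (-1)^7*(k-1).
P(8) = (7)^7 - 7
= 823543 - 7 = 823536.

823536


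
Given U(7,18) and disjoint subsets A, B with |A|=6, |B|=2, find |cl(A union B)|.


|A union B| = 6 + 2 = 8 (disjoint).
In U(7,18), cl(S) = S if |S| < 7, else cl(S) = E.
Since 8 >= 7, cl(A union B) = E.
|cl(A union B)| = 18.

18


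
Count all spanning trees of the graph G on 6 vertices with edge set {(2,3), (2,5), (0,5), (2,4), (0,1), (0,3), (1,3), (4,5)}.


By Kirchhoff's matrix tree theorem, the number of spanning trees equals
the determinant of any cofactor of the Laplacian matrix L.
G has 6 vertices and 8 edges.
Computing the (5 x 5) cofactor determinant gives 30.

30


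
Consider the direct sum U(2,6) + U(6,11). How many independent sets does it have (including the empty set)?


For a direct sum, |I(M1+M2)| = |I(M1)| * |I(M2)|.
|I(U(2,6))| = sum C(6,k) for k=0..2 = 22.
|I(U(6,11))| = sum C(11,k) for k=0..6 = 1486.
Total = 22 * 1486 = 32692.

32692


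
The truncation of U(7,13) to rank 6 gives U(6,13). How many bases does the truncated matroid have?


Truncating U(7,13) to rank 6 gives U(6,13).
Bases of U(6,13) are all 6-element subsets of 13 elements.
Number of bases = C(13,6) = 13! / (6! * 7!) = 1716.

1716


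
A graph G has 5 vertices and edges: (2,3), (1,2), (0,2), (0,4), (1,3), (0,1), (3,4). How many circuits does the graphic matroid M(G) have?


A circuit in a graphic matroid = edge set of a simple cycle.
G has 5 vertices and 7 edges.
Enumerating all minimal edge subsets forming cycles...
Total circuits found: 7.

7


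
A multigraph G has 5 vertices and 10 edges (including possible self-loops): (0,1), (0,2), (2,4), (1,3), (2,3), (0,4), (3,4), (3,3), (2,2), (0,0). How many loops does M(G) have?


In a graphic matroid, a loop is a self-loop edge (u,u) with rank 0.
Examining all 10 edges for self-loops...
Self-loops found: (3,3), (2,2), (0,0)
Number of loops = 3.

3
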